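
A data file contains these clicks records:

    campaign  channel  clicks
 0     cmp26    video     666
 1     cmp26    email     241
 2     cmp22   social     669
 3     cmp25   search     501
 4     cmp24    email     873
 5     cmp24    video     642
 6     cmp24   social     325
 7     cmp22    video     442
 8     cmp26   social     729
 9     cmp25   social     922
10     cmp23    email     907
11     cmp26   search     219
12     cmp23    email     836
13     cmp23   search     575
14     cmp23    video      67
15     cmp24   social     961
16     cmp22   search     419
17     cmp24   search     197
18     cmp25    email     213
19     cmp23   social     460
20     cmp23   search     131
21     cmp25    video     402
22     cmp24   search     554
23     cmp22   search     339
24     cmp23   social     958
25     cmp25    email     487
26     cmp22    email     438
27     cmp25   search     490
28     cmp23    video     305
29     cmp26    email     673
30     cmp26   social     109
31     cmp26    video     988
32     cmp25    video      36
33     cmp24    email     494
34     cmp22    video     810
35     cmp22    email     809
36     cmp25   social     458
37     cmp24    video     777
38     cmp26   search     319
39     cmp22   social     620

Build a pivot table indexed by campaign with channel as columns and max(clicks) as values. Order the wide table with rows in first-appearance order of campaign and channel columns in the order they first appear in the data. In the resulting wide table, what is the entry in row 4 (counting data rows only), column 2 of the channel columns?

873

With rows in first-appearance order of campaign, row 4 is campaign=cmp24. channel columns in first-appearance order: video, email, social, search; column 2 is email.
Long rows with campaign=cmp24, channel=email: max(873, 494) = 873.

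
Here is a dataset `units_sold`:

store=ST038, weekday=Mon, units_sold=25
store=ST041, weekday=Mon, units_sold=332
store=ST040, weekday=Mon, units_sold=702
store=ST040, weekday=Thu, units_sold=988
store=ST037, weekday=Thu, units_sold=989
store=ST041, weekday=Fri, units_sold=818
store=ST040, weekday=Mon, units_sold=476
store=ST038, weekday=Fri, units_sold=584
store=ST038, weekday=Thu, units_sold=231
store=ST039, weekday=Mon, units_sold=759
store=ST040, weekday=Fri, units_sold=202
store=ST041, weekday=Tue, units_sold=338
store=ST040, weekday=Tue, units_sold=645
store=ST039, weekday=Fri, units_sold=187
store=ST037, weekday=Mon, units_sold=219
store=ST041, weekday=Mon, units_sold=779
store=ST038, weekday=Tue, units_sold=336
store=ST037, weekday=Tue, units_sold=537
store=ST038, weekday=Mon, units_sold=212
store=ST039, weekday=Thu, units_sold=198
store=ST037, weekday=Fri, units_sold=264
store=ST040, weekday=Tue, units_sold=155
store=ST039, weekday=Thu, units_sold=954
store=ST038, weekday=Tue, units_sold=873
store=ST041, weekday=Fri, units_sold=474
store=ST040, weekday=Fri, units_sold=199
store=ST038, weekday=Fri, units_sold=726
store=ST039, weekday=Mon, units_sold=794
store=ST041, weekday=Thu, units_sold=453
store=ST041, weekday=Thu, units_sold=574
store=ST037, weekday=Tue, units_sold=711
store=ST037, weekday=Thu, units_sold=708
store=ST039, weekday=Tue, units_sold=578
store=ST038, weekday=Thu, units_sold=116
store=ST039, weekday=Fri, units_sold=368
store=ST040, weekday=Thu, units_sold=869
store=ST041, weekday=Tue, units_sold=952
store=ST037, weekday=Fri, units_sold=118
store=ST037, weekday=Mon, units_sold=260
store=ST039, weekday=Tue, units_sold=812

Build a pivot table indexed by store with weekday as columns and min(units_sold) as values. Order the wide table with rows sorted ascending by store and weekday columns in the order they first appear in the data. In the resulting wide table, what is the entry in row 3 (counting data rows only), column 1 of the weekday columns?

With rows sorted ascending by store, row 3 is store=ST039. weekday columns in first-appearance order: Mon, Thu, Fri, Tue; column 1 is Mon.
Long rows with store=ST039, weekday=Mon: min(759, 794) = 759.

759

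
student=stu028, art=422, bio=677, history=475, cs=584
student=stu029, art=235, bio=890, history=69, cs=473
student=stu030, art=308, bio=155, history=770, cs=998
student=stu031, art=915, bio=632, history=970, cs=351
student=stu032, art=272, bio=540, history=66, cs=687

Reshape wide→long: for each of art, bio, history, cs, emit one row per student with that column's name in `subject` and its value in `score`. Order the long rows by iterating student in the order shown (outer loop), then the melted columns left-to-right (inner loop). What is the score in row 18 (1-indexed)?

20 rows total (5 × 4). Row 18: index ⌊(18-1)/4⌋ = 4 into student → stu032; (18-1) mod 4 = 1 into the melted columns → bio.
So row 18 is (stu032, bio, 540); score = 540.

540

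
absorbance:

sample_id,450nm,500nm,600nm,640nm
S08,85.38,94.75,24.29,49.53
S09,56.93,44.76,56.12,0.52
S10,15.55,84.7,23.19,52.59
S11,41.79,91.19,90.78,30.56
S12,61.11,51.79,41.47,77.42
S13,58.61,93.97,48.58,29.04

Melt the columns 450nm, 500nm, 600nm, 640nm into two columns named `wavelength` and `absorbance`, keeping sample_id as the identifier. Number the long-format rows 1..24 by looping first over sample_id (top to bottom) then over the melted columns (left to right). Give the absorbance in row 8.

24 rows total (6 × 4). Row 8: index ⌊(8-1)/4⌋ = 1 into sample_id → S09; (8-1) mod 4 = 3 into the melted columns → 640nm.
So row 8 is (S09, 640nm, 0.52); absorbance = 0.52.

0.52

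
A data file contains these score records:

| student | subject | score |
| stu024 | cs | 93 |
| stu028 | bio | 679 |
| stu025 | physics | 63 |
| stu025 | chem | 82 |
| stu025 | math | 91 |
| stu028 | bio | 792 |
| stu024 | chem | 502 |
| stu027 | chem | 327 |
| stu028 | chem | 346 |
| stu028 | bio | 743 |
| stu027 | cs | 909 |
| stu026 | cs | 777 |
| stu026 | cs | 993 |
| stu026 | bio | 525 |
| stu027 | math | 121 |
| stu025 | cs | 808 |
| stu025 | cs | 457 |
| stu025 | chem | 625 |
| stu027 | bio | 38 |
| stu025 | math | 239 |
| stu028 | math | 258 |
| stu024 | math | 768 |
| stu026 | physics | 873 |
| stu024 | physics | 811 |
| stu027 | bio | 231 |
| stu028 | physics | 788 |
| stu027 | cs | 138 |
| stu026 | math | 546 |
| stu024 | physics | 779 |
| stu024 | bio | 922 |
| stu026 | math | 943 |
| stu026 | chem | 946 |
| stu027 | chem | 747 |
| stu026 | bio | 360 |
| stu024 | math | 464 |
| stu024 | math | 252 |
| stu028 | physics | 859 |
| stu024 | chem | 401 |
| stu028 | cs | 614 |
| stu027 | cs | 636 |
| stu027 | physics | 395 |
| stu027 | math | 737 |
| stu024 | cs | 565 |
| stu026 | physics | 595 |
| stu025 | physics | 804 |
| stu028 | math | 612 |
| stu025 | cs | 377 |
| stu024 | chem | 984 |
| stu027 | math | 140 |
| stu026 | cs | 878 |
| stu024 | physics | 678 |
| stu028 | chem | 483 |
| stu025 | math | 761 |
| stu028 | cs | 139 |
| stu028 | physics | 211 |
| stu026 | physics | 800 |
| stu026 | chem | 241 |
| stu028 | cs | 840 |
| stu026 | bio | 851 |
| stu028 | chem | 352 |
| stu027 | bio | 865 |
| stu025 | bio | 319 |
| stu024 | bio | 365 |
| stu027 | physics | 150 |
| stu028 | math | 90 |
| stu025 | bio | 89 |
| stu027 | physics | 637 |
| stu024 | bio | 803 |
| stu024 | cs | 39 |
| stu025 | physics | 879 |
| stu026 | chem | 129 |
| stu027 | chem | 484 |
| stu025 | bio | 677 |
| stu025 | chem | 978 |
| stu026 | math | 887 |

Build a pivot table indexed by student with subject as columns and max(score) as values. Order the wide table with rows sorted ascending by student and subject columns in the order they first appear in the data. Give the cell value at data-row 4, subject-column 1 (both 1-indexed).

With rows sorted ascending by student, row 4 is student=stu027. subject columns in first-appearance order: cs, bio, physics, chem, math; column 1 is cs.
Long rows with student=stu027, subject=cs: max(909, 138, 636) = 909.

909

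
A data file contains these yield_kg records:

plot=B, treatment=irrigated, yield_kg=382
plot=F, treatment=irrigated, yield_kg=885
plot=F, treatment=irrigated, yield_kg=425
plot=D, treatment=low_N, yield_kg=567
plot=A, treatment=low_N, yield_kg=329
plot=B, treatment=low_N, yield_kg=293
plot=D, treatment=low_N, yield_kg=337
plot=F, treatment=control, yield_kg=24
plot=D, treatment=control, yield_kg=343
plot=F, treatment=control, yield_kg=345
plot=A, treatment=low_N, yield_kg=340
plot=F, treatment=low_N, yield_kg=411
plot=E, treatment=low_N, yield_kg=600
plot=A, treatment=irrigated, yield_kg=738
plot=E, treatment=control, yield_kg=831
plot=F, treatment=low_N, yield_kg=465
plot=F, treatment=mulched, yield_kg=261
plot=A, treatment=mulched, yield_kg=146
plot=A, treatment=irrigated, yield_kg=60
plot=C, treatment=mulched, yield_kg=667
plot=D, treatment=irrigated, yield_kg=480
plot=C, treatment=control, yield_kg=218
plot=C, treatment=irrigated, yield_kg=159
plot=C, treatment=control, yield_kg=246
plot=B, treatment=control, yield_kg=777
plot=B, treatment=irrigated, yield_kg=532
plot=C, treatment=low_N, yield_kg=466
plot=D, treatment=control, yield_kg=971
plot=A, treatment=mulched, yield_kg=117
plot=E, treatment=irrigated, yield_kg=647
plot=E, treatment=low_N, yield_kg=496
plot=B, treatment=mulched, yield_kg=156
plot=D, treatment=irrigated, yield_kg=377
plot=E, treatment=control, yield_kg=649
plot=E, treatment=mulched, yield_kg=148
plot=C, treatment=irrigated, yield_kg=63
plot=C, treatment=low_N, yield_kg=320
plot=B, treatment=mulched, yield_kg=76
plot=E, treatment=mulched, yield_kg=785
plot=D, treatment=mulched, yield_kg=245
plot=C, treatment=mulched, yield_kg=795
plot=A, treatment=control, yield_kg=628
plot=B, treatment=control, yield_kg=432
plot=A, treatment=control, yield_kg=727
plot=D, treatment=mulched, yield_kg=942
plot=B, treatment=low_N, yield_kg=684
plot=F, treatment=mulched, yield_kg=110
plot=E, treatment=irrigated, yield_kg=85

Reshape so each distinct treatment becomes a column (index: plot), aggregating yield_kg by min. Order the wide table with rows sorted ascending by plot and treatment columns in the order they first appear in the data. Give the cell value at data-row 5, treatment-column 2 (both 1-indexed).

496

With rows sorted ascending by plot, row 5 is plot=E. treatment columns in first-appearance order: irrigated, low_N, control, mulched; column 2 is low_N.
Long rows with plot=E, treatment=low_N: min(600, 496) = 496.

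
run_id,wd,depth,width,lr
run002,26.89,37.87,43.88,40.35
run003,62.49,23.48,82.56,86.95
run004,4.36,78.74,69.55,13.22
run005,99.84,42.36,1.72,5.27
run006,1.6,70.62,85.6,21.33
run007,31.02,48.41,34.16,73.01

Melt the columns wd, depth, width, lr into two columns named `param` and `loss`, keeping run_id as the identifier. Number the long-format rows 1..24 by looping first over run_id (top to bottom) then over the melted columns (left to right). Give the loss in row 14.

24 rows total (6 × 4). Row 14: index ⌊(14-1)/4⌋ = 3 into run_id → run005; (14-1) mod 4 = 1 into the melted columns → depth.
So row 14 is (run005, depth, 42.36); loss = 42.36.

42.36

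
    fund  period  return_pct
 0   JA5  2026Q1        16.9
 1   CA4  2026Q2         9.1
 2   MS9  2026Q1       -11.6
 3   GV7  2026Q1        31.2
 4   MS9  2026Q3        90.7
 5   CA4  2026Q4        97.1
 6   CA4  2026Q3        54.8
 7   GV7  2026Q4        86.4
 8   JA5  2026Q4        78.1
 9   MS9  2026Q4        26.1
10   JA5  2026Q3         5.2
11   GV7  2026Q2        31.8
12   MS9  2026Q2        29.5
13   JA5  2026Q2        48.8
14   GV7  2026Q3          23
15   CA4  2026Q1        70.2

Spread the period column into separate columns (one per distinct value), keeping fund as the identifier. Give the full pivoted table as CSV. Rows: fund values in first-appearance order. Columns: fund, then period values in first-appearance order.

fund,2026Q1,2026Q2,2026Q3,2026Q4
JA5,16.9,48.8,5.2,78.1
CA4,70.2,9.1,54.8,97.1
MS9,-11.6,29.5,90.7,26.1
GV7,31.2,31.8,23,86.4

Columns: fund plus the 4 distinct period values (2026Q1, 2026Q2, 2026Q3, 2026Q4).
For example, row JA5 column 2026Q1 takes return_pct=16.9 from the long row (JA5, 2026Q1).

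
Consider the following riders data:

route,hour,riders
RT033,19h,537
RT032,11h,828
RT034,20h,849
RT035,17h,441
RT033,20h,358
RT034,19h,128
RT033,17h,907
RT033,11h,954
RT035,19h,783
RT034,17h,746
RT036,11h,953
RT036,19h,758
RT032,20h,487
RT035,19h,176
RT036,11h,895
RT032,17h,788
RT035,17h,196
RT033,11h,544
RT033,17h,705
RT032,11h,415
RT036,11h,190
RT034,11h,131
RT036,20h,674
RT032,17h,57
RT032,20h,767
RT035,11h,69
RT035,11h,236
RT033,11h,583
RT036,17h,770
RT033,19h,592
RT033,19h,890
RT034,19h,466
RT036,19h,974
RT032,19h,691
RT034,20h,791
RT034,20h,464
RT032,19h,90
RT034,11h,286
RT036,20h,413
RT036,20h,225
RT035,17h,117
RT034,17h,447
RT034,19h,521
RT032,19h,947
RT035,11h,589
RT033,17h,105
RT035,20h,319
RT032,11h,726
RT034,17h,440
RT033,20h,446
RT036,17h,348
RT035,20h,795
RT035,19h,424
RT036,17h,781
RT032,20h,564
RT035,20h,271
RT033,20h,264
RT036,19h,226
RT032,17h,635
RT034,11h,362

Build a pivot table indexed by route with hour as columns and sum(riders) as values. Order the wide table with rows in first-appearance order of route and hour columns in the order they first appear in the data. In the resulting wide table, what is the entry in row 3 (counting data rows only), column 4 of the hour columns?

With rows in first-appearance order of route, row 3 is route=RT034. hour columns in first-appearance order: 19h, 11h, 20h, 17h; column 4 is 17h.
Long rows with route=RT034, hour=17h: 746 + 447 + 440 = 1633.

1633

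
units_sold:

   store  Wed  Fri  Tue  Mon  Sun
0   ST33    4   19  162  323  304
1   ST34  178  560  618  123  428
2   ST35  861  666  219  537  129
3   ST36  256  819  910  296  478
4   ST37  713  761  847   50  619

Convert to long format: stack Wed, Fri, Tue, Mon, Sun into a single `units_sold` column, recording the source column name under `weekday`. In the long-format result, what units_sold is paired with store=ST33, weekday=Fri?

19

Unpivoting turns each (store, wide-column) pair into one long row.
The wide cell at row ST33, column Fri holds 19, so the long row (ST33, Fri) has units_sold=19.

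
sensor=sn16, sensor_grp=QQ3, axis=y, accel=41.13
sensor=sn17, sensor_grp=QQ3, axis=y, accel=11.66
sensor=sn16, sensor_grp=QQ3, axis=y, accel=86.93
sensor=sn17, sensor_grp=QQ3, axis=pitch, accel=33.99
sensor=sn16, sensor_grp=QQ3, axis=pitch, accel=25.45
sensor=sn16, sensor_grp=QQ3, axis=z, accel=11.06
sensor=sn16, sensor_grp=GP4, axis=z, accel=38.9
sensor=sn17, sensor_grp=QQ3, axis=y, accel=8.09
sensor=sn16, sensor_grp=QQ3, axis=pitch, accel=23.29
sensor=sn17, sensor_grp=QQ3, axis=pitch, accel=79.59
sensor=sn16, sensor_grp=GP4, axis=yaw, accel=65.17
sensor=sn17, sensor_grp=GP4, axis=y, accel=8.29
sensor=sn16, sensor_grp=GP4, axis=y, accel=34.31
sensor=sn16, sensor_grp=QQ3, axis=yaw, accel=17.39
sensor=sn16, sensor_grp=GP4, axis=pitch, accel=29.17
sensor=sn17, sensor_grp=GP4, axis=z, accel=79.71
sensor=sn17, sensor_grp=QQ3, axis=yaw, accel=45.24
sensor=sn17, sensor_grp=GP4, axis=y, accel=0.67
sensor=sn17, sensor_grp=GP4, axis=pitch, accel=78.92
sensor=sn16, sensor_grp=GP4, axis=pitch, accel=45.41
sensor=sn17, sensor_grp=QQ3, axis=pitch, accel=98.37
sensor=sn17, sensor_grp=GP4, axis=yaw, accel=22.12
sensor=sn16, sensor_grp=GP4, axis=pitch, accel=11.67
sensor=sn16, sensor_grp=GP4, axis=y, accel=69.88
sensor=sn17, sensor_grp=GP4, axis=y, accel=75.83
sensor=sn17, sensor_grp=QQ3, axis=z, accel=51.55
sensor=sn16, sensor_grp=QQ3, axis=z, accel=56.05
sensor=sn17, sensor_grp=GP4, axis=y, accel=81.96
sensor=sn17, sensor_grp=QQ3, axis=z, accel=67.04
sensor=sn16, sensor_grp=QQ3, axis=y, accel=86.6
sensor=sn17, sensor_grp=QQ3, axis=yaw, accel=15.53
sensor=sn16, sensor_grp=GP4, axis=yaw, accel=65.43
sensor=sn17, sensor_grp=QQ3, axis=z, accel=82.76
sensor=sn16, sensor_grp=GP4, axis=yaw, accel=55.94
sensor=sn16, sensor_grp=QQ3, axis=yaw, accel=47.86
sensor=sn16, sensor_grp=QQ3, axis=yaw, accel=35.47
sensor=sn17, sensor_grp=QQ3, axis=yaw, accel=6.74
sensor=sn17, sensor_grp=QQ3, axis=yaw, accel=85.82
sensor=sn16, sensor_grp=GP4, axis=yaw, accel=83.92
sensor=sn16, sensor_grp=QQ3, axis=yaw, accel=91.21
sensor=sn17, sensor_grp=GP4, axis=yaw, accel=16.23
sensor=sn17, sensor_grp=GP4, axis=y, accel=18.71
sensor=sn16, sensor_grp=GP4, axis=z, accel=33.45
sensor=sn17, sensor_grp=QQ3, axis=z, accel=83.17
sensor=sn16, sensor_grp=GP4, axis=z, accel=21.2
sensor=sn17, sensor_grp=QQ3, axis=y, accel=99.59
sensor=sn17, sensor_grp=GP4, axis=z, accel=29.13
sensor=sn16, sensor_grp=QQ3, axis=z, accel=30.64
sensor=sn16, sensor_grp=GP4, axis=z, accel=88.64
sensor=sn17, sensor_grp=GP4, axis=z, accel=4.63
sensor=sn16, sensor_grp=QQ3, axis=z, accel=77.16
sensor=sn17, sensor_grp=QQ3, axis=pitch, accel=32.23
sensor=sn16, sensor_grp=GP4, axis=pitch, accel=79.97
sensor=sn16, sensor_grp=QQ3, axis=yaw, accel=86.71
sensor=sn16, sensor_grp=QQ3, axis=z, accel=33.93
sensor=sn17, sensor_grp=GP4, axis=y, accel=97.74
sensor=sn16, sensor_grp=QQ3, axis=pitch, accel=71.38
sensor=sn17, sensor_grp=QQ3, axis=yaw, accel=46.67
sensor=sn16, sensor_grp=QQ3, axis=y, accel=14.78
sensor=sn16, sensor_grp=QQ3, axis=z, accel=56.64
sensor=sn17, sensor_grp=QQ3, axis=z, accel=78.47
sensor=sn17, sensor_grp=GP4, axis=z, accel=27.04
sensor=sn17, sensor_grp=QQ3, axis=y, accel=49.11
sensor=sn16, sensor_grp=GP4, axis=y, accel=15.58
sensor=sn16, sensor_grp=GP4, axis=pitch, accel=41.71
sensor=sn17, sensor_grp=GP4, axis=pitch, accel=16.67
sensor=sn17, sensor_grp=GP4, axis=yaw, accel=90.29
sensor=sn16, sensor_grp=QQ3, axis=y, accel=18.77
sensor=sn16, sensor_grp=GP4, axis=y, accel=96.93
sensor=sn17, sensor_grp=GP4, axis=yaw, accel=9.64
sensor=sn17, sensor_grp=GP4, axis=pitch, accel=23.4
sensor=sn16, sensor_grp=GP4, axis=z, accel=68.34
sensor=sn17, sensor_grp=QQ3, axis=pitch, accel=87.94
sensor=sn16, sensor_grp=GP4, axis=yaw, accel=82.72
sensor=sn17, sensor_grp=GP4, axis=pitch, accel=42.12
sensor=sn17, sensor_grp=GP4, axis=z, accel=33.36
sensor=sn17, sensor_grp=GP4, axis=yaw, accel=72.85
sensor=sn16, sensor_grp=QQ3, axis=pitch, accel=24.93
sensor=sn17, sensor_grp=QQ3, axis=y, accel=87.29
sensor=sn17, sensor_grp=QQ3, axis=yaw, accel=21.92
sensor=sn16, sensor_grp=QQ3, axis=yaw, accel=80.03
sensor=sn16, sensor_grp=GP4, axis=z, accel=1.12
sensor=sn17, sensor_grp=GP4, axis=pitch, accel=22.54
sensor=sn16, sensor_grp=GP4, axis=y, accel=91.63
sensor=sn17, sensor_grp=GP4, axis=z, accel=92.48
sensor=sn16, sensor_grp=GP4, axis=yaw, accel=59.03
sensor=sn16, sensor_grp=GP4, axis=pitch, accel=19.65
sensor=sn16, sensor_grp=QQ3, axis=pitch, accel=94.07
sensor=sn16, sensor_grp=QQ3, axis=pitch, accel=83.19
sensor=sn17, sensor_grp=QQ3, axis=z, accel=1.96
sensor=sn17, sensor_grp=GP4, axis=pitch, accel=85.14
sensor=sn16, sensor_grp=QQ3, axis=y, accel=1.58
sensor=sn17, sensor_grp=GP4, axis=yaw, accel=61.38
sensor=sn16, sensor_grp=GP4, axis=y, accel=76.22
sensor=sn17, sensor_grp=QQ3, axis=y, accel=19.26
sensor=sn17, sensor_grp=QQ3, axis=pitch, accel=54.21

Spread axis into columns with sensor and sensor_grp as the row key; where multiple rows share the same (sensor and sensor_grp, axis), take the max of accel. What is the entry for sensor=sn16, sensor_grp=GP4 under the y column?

Rows with sensor=sn16, sensor_grp=GP4 and axis=y: accel values are 34.31, 69.88, 15.58, 96.93, 91.63, 76.22.
max(34.31, 69.88, 15.58, 96.93, 91.63, 76.22) = 96.93.

96.93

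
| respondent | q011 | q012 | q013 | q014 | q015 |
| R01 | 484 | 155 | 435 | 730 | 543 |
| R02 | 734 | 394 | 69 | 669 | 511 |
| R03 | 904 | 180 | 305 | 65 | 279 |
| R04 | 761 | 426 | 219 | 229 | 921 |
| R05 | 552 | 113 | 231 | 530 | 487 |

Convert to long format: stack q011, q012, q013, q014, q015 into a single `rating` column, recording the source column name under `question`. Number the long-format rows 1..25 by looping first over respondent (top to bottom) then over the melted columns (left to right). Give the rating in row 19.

229

25 rows total (5 × 5). Row 19: index ⌊(19-1)/5⌋ = 3 into respondent → R04; (19-1) mod 5 = 3 into the melted columns → q014.
So row 19 is (R04, q014, 229); rating = 229.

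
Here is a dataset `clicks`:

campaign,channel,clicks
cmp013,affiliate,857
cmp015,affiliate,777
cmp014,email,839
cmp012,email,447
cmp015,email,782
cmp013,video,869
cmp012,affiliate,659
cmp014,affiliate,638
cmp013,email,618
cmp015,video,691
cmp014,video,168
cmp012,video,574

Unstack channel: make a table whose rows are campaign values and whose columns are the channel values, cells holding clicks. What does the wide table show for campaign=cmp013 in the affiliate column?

Wide layout: rows indexed by campaign, columns are the 3 distinct channel values (affiliate, email, video).
Cell (campaign=cmp013, channel=affiliate) draws from the long row where campaign=cmp013 and channel=affiliate, which has clicks=857.

857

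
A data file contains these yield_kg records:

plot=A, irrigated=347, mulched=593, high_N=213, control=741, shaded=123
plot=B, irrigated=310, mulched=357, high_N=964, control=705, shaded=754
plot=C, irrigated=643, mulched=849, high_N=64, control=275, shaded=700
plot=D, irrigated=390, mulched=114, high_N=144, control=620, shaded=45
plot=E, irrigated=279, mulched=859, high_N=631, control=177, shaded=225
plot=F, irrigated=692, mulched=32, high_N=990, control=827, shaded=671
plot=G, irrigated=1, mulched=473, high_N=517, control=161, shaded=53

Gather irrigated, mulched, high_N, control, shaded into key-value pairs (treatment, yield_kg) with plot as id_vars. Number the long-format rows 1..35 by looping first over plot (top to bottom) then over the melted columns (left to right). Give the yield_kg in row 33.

35 rows total (7 × 5). Row 33: index ⌊(33-1)/5⌋ = 6 into plot → G; (33-1) mod 5 = 2 into the melted columns → high_N.
So row 33 is (G, high_N, 517); yield_kg = 517.

517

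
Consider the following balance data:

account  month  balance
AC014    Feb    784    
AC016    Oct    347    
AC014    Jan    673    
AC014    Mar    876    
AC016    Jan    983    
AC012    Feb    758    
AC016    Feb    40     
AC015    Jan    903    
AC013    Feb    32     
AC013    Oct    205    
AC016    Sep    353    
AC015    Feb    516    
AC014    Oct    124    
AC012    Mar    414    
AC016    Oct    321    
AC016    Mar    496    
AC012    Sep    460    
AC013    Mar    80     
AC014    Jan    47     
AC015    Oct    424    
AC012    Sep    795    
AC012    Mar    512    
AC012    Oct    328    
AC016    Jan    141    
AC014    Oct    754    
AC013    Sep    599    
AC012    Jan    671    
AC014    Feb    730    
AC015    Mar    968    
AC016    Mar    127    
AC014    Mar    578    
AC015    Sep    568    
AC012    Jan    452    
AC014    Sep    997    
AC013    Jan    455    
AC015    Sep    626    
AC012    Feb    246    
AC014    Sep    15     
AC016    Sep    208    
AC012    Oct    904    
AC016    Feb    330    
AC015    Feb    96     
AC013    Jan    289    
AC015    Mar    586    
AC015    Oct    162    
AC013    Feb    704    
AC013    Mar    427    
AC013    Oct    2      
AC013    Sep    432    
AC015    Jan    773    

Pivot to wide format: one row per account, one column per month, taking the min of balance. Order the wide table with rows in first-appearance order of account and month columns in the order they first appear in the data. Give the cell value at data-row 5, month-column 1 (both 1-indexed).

32

With rows in first-appearance order of account, row 5 is account=AC013. month columns in first-appearance order: Feb, Oct, Jan, Mar, Sep; column 1 is Feb.
Long rows with account=AC013, month=Feb: min(32, 704) = 32.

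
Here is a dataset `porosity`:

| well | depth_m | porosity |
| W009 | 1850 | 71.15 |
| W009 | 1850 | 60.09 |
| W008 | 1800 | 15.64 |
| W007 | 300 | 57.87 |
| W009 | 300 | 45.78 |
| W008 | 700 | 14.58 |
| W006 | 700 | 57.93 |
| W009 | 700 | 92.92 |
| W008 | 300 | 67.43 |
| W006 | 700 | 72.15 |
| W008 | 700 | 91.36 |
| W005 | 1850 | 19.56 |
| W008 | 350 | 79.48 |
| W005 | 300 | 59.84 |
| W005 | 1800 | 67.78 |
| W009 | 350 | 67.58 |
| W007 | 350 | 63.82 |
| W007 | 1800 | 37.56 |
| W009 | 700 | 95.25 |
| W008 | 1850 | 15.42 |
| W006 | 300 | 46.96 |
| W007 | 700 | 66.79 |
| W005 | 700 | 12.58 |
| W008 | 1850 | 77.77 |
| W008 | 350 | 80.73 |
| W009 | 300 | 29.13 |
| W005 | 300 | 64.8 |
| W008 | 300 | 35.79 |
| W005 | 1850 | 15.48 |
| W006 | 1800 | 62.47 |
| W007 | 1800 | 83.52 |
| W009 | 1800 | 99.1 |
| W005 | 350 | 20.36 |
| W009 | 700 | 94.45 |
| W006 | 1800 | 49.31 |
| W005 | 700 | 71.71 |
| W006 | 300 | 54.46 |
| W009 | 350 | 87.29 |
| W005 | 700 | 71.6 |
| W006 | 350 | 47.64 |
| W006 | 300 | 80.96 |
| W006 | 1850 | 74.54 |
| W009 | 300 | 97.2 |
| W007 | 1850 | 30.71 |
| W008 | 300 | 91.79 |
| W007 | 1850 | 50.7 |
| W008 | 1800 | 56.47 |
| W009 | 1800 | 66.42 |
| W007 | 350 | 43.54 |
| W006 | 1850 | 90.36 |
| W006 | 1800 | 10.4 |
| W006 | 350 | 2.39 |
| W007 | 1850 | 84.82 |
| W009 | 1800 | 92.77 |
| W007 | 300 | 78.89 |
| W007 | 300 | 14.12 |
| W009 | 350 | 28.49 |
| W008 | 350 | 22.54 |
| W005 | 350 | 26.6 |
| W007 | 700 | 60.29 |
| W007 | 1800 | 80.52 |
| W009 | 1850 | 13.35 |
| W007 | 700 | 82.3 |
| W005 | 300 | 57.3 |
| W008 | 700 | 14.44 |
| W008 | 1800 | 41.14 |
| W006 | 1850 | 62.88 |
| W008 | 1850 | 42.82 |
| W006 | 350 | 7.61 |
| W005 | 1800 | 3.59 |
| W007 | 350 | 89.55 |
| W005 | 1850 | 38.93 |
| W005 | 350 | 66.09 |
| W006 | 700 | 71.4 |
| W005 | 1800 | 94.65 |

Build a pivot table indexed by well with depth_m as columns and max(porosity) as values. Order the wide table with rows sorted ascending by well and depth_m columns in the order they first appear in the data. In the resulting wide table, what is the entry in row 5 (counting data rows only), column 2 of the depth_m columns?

With rows sorted ascending by well, row 5 is well=W009. depth_m columns in first-appearance order: 1850, 1800, 300, 700, 350; column 2 is 1800.
Long rows with well=W009, depth_m=1800: max(99.1, 66.42, 92.77) = 99.1.

99.1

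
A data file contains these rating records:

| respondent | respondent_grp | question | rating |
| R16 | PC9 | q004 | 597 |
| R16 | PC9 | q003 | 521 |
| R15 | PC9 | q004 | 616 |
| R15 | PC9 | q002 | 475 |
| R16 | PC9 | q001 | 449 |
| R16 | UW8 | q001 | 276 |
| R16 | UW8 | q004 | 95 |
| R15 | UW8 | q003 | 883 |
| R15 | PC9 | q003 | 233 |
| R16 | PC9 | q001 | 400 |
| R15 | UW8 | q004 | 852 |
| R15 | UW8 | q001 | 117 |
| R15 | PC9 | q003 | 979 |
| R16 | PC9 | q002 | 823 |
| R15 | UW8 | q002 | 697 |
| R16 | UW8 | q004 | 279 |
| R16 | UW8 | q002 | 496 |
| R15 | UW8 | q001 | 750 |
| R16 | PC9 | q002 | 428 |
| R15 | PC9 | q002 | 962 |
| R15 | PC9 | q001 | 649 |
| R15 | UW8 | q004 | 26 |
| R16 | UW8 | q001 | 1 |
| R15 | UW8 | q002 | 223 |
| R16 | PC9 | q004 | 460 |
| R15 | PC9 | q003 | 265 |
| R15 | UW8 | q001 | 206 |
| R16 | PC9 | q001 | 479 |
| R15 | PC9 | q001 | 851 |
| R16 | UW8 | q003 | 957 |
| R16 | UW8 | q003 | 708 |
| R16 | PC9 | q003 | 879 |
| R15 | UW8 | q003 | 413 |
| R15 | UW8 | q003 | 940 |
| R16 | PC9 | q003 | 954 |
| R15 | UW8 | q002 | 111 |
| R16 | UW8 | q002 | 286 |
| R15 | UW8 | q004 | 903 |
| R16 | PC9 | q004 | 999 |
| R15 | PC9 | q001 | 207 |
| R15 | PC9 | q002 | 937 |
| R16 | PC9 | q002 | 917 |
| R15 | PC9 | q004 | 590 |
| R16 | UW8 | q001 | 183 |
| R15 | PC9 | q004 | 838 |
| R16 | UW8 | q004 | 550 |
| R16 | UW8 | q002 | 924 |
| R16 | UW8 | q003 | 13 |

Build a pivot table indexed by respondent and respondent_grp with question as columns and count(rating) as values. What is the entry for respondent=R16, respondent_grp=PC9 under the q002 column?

3

Rows with respondent=R16, respondent_grp=PC9 and question=q002: rating values are 823, 428, 917.
3 rows match — count = 3.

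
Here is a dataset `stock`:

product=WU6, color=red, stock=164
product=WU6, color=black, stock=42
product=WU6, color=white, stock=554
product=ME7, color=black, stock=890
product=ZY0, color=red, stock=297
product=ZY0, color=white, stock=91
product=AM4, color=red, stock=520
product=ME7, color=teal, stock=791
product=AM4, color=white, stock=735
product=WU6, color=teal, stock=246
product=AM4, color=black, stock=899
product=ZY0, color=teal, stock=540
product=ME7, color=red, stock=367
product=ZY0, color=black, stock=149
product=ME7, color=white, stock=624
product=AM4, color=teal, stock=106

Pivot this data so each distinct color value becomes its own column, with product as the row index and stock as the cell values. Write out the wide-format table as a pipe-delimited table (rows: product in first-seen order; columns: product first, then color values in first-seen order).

| product | red | black | white | teal |
| WU6 | 164 | 42 | 554 | 246 |
| ME7 | 367 | 890 | 624 | 791 |
| ZY0 | 297 | 149 | 91 | 540 |
| AM4 | 520 | 899 | 735 | 106 |

Columns: product plus the 4 distinct color values (red, black, white, teal).
For example, row WU6 column red takes stock=164 from the long row (WU6, red).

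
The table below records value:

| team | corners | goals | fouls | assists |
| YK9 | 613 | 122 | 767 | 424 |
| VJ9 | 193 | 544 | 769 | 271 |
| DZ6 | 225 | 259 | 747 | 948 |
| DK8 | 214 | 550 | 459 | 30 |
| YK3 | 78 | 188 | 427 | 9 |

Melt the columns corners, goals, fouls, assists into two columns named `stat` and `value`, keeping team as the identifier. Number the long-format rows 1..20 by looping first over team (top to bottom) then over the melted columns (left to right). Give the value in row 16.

20 rows total (5 × 4). Row 16: index ⌊(16-1)/4⌋ = 3 into team → DK8; (16-1) mod 4 = 3 into the melted columns → assists.
So row 16 is (DK8, assists, 30); value = 30.

30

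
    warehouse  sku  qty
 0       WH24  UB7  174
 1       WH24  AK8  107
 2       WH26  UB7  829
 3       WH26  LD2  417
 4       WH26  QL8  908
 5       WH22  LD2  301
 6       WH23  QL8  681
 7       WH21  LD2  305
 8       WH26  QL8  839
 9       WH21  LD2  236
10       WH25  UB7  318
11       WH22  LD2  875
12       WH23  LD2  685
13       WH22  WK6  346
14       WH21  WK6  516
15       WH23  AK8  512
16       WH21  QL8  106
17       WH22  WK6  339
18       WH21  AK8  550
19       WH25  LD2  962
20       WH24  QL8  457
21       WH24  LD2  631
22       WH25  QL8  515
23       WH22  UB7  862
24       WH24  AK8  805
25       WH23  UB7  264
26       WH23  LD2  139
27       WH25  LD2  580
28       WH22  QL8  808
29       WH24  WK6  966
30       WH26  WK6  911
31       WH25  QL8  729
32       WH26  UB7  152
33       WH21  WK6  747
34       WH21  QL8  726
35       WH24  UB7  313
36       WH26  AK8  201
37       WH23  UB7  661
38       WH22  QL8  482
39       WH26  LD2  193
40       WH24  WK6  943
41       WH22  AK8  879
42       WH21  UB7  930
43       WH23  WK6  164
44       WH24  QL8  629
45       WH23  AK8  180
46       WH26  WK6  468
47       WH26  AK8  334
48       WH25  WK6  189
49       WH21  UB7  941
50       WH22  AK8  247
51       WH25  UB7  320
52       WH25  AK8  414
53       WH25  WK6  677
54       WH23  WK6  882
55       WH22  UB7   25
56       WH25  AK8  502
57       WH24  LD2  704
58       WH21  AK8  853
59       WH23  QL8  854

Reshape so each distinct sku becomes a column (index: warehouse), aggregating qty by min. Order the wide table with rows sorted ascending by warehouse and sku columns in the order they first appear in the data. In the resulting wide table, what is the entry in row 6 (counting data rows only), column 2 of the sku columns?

201

With rows sorted ascending by warehouse, row 6 is warehouse=WH26. sku columns in first-appearance order: UB7, AK8, LD2, QL8, WK6; column 2 is AK8.
Long rows with warehouse=WH26, sku=AK8: min(201, 334) = 201.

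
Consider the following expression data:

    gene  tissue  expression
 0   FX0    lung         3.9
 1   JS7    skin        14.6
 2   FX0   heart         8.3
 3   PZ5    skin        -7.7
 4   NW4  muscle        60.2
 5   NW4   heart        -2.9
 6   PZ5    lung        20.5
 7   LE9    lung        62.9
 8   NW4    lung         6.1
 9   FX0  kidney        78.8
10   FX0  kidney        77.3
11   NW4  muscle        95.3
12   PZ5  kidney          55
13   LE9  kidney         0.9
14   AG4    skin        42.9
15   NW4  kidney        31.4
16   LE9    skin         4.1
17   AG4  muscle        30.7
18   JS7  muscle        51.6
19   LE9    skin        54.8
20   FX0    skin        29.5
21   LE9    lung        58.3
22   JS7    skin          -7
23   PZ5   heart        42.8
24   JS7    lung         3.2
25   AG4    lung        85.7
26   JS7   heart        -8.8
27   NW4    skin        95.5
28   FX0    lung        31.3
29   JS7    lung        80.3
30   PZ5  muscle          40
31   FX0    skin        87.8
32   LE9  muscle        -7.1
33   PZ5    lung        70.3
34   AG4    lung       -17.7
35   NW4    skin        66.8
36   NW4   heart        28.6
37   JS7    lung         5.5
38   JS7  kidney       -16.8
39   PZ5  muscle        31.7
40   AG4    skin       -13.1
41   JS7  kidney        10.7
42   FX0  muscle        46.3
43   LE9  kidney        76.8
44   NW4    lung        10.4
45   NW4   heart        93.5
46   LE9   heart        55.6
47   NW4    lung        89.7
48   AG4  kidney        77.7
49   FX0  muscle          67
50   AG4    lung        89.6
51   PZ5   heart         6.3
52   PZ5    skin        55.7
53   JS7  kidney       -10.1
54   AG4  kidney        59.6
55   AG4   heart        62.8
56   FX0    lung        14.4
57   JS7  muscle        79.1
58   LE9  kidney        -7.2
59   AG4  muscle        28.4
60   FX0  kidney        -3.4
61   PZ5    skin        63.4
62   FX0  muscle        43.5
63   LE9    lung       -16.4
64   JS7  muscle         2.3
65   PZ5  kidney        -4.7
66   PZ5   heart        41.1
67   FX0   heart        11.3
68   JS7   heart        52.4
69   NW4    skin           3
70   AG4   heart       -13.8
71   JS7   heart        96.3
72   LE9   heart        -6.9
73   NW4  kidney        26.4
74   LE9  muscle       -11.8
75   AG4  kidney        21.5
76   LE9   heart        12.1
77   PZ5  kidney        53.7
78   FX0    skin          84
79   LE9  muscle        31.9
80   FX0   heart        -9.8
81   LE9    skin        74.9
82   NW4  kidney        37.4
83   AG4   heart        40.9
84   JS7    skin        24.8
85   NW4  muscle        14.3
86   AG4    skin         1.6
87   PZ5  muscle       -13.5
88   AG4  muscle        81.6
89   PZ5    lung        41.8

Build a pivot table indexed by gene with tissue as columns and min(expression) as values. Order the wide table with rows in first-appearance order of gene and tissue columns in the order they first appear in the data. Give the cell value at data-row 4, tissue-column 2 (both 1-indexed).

With rows in first-appearance order of gene, row 4 is gene=NW4. tissue columns in first-appearance order: lung, skin, heart, muscle, kidney; column 2 is skin.
Long rows with gene=NW4, tissue=skin: min(95.5, 66.8, 3) = 3.

3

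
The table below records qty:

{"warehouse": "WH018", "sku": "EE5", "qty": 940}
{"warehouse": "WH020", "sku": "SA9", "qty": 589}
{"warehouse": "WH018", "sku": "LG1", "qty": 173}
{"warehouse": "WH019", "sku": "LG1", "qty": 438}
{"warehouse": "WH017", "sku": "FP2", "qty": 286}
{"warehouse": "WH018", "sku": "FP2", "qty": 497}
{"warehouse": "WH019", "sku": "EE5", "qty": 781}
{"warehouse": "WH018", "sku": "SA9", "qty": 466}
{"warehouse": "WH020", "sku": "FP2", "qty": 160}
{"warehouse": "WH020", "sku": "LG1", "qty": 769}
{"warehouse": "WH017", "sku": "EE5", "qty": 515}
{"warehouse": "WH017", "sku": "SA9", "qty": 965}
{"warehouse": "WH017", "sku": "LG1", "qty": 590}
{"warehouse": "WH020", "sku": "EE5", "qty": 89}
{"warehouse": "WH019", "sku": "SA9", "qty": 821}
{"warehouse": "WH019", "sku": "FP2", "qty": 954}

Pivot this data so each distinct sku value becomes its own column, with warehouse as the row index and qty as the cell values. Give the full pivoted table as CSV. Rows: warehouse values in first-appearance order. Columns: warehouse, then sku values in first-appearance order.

warehouse,EE5,SA9,LG1,FP2
WH018,940,466,173,497
WH020,89,589,769,160
WH019,781,821,438,954
WH017,515,965,590,286

Columns: warehouse plus the 4 distinct sku values (EE5, SA9, LG1, FP2).
For example, row WH018 column EE5 takes qty=940 from the long row (WH018, EE5).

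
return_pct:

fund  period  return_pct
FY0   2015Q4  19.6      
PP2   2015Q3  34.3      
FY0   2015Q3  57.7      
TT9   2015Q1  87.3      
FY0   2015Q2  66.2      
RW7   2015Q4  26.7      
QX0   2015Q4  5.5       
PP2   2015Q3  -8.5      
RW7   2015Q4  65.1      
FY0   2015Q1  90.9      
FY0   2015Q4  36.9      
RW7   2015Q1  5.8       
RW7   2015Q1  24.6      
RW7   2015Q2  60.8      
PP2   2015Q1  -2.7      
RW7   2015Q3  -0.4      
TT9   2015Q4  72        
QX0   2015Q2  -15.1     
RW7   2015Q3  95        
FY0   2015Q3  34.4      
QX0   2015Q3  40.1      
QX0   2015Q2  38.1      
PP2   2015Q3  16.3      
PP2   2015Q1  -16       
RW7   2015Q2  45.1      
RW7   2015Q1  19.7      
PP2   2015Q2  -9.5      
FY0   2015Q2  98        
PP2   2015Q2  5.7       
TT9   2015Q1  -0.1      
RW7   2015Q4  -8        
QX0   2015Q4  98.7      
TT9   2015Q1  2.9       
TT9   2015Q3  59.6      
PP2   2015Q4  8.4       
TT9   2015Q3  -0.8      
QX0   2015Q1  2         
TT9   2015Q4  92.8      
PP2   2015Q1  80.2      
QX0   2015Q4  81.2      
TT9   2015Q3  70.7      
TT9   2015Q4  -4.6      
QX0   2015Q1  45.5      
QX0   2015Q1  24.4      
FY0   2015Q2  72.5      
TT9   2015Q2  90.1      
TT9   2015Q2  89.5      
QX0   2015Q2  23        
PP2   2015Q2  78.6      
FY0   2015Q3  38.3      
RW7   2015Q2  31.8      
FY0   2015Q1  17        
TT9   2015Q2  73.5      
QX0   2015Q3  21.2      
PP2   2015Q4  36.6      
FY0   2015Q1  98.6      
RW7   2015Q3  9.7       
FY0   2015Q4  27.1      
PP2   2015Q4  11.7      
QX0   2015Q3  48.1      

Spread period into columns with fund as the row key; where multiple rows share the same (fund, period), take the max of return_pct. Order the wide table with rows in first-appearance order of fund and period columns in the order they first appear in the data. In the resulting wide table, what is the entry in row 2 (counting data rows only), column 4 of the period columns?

With rows in first-appearance order of fund, row 2 is fund=PP2. period columns in first-appearance order: 2015Q4, 2015Q3, 2015Q1, 2015Q2; column 4 is 2015Q2.
Long rows with fund=PP2, period=2015Q2: max(-9.5, 5.7, 78.6) = 78.6.

78.6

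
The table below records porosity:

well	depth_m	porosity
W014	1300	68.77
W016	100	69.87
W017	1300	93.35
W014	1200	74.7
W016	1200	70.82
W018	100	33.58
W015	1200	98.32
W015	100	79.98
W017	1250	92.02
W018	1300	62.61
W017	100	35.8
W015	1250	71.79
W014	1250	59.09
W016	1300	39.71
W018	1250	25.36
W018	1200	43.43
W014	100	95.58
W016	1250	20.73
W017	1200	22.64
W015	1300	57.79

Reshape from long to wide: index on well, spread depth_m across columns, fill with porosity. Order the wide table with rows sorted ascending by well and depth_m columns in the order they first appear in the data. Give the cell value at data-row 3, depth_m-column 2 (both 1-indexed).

69.87

With rows sorted ascending by well, row 3 is well=W016. depth_m columns in first-appearance order: 1300, 100, 1200, 1250; column 2 is 100.
Long rows with well=W016, depth_m=100: porosity = 69.87.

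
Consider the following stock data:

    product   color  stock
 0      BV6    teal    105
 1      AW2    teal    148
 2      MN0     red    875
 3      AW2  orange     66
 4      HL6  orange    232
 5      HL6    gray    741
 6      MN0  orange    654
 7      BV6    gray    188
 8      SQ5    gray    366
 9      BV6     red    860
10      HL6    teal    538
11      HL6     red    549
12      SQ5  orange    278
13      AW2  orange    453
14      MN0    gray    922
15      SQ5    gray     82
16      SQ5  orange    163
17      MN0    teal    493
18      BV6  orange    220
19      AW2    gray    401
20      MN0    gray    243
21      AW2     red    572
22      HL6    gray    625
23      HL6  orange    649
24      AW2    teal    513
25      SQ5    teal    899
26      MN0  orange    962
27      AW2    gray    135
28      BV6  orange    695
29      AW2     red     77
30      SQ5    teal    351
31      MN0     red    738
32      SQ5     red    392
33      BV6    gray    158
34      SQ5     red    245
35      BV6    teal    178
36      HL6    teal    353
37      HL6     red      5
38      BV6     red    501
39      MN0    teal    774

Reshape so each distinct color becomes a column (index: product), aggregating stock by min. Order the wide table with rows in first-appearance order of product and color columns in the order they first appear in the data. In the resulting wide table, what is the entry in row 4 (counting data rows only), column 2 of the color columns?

5

With rows in first-appearance order of product, row 4 is product=HL6. color columns in first-appearance order: teal, red, orange, gray; column 2 is red.
Long rows with product=HL6, color=red: min(549, 5) = 5.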